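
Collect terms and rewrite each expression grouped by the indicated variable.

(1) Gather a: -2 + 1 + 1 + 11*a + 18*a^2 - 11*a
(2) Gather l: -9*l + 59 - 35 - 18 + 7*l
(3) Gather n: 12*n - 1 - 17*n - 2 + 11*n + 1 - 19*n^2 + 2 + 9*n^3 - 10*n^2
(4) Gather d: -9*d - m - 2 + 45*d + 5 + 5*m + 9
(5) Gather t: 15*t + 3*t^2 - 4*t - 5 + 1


(1) = 18*a^2
(2) = 6 - 2*l
(3) = 9*n^3 - 29*n^2 + 6*n
(4) = 36*d + 4*m + 12
(5) = 3*t^2 + 11*t - 4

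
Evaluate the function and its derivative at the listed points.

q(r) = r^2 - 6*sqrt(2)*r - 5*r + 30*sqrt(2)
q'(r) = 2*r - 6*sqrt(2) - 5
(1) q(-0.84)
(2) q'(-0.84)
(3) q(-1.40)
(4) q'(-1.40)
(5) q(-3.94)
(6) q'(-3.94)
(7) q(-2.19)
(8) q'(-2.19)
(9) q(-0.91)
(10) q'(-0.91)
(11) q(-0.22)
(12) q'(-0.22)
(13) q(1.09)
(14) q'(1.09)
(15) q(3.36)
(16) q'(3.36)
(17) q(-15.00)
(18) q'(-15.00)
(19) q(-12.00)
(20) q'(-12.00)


(1) = 54.46
(2) = -15.17
(3) = 63.27
(4) = -16.29
(5) = 111.08
(6) = -21.37
(7) = 76.76
(8) = -17.87
(9) = 55.53
(10) = -15.31
(11) = 45.44
(12) = -13.93
(13) = 28.92
(14) = -11.31
(15) = 8.41
(16) = -6.77
(17) = 469.71
(18) = -43.49
(19) = 348.25
(20) = -37.49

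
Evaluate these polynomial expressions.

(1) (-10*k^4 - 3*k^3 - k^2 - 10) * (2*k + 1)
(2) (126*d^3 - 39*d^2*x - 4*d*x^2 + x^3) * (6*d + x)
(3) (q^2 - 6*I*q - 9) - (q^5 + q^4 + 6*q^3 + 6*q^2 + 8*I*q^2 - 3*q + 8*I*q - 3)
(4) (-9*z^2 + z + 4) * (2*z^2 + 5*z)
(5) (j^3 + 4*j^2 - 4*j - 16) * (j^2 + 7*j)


(1) = -20*k^5 - 16*k^4 - 5*k^3 - k^2 - 20*k - 10
(2) = 756*d^4 - 108*d^3*x - 63*d^2*x^2 + 2*d*x^3 + x^4
(3) = -q^5 - q^4 - 6*q^3 - 5*q^2 - 8*I*q^2 + 3*q - 14*I*q - 6
(4) = -18*z^4 - 43*z^3 + 13*z^2 + 20*z
(5) = j^5 + 11*j^4 + 24*j^3 - 44*j^2 - 112*j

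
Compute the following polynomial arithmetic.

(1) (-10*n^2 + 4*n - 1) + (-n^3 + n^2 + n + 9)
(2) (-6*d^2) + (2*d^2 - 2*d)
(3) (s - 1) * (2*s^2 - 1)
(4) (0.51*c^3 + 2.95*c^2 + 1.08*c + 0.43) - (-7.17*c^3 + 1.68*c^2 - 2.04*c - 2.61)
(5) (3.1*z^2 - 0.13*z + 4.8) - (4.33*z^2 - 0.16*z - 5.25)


(1) = -n^3 - 9*n^2 + 5*n + 8
(2) = -4*d^2 - 2*d
(3) = 2*s^3 - 2*s^2 - s + 1
(4) = 7.68*c^3 + 1.27*c^2 + 3.12*c + 3.04
(5) = -1.23*z^2 + 0.03*z + 10.05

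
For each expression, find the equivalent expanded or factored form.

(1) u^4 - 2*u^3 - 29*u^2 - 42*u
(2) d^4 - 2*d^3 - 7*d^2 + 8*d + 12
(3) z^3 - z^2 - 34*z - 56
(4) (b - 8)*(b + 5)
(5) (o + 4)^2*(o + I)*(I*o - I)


(1) = u*(u - 7)*(u + 2)*(u + 3)
(2) = (d - 3)*(d - 2)*(d + 1)*(d + 2)
(3) = (z - 7)*(z + 2)*(z + 4)
(4) = b^2 - 3*b - 40
(5) = I*o^4 - o^3 + 7*I*o^3 - 7*o^2 + 8*I*o^2 - 8*o - 16*I*o + 16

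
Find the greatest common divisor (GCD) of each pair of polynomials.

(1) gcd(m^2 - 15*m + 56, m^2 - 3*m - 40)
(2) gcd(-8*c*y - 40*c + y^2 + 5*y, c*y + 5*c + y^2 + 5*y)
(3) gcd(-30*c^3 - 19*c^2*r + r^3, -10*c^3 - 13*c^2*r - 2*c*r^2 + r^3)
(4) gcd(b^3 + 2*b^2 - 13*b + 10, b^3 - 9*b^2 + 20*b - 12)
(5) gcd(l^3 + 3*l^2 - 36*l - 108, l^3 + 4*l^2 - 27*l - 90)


(1) = gcd((m - 8)*(m - 7), (m - 8)*(m + 5)) = m - 8
(2) = y + 5
(3) = gcd((-5*c + r)*(2*c + r)*(3*c + r), (-5*c + r)*(c + r)*(2*c + r)) = -10*c^2 - 3*c*r + r^2
(4) = b^2 - 3*b + 2
(5) = l^2 + 9*l + 18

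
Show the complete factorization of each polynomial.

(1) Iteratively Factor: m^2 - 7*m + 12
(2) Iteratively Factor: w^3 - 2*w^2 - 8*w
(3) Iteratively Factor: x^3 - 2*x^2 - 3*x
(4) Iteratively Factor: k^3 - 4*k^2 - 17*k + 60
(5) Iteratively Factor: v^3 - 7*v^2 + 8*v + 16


(1) = (m - 4)*(m - 3)
(2) = (w + 2)*(w^2 - 4*w) = (w - 4)*(w + 2)*(w)
(3) = (x)*(x^2 - 2*x - 3) = x*(x + 1)*(x - 3)
(4) = (k - 5)*(k^2 + k - 12) = (k - 5)*(k - 3)*(k + 4)
(5) = (v - 4)*(v^2 - 3*v - 4) = (v - 4)^2*(v + 1)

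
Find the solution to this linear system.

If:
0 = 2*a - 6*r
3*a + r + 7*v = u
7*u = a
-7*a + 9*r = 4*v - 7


Then:
a = 1029/320
r = 343/320
u = 147/320
v = -469/320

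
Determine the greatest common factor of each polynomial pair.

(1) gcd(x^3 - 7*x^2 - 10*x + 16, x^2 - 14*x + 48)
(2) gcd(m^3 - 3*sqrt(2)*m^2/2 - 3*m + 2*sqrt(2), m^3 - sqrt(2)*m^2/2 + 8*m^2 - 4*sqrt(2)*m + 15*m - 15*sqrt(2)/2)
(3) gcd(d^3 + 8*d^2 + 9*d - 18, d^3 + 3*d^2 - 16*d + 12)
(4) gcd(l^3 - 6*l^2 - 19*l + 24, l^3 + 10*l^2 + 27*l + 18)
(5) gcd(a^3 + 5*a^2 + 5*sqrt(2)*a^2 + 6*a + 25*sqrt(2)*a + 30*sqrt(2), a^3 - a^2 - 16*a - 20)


(1) = x - 8
(2) = gcd((m - 2*sqrt(2))*(m - sqrt(2)/2)*(m + sqrt(2)), (m + 3)*(m + 5)*(m - sqrt(2)/2)) = m - sqrt(2)/2
(3) = gcd((d - 1)*(d + 3)*(d + 6), (d - 2)*(d - 1)*(d + 6)) = d^2 + 5*d - 6
(4) = l + 3
(5) = a + 2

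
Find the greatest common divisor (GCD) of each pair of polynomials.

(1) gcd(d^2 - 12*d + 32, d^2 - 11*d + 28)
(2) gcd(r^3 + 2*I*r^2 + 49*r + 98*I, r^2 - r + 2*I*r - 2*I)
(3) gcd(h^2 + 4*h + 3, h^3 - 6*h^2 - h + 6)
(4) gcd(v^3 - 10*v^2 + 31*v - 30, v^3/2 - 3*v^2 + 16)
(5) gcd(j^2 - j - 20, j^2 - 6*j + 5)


(1) = gcd((d - 8)*(d - 4), (d - 7)*(d - 4)) = d - 4
(2) = gcd((r - 7*I)*(r + 2*I)*(r + 7*I), (r - 1)*(r + 2*I)) = r + 2*I
(3) = gcd((h + 1)*(h + 3), (h - 6)*(h - 1)*(h + 1)) = h + 1
(4) = gcd((v - 5)*(v - 3)*(v - 2), (v/2 + 1)*(v - 4)^2) = 1
(5) = j - 5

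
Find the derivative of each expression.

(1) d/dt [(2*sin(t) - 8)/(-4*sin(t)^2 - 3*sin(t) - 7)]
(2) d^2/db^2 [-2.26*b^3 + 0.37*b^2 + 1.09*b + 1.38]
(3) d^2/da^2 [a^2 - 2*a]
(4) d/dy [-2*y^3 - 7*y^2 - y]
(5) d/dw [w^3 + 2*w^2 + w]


(1) = 2*(4*sin(t)^2 - 32*sin(t) - 19)*cos(t)/(4*sin(t)^2 + 3*sin(t) + 7)^2
(2) = 0.74 - 13.56*b
(3) = 2
(4) = -6*y^2 - 14*y - 1
(5) = 3*w^2 + 4*w + 1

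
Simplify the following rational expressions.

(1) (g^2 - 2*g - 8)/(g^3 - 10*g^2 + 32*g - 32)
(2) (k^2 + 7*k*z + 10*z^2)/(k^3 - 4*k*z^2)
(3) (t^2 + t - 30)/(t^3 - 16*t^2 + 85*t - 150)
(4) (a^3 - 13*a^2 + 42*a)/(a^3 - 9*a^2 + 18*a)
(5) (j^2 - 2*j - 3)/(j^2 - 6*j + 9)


(1) = (g + 2)/(g^2 - 6*g + 8)
(2) = (-k - 5*z)/(-k^2 + 2*k*z)
(3) = (t + 6)/(t^2 - 11*t + 30)
(4) = (a - 7)/(a - 3)
(5) = (j + 1)/(j - 3)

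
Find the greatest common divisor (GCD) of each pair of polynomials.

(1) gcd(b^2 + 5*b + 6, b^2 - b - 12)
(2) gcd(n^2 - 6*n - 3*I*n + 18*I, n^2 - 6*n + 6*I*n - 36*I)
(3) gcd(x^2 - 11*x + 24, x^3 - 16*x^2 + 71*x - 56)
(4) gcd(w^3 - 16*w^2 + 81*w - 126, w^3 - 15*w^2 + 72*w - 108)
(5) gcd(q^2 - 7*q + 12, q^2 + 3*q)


(1) = b + 3
(2) = n - 6
(3) = gcd((x - 8)*(x - 3), (x - 8)*(x - 7)*(x - 1)) = x - 8
(4) = gcd((w - 7)*(w - 6)*(w - 3), (w - 6)^2*(w - 3)) = w^2 - 9*w + 18
(5) = gcd((q - 4)*(q - 3), q*(q + 3)) = 1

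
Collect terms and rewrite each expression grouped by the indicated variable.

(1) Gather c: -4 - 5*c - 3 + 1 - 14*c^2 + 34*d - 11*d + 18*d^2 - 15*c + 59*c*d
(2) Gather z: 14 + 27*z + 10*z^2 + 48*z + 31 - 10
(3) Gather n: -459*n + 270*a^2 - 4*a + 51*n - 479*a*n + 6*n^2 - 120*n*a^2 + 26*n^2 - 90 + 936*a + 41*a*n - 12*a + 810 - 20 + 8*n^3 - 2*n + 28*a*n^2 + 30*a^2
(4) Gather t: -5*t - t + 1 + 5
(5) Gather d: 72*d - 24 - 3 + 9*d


(1) = -14*c^2 + c*(59*d - 20) + 18*d^2 + 23*d - 6
(2) = 10*z^2 + 75*z + 35
(3) = 300*a^2 + 920*a + 8*n^3 + n^2*(28*a + 32) + n*(-120*a^2 - 438*a - 410) + 700
(4) = 6 - 6*t
(5) = 81*d - 27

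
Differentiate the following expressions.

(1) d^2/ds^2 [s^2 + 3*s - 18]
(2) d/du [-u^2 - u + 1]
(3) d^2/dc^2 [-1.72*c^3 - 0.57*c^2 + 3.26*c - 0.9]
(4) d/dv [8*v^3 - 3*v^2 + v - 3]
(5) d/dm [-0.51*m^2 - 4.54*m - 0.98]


(1) = 2
(2) = -2*u - 1
(3) = -10.32*c - 1.14
(4) = 24*v^2 - 6*v + 1
(5) = -1.02*m - 4.54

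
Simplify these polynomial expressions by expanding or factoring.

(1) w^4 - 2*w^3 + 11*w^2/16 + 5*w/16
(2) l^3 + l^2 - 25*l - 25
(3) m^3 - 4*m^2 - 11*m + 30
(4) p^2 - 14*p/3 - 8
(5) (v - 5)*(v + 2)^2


(1) = w*(w - 5/4)*(w - 1)*(w + 1/4)
(2) = (l - 5)*(l + 1)*(l + 5)
(3) = (m - 5)*(m - 2)*(m + 3)
(4) = (p - 6)*(p + 4/3)
(5) = v^3 - v^2 - 16*v - 20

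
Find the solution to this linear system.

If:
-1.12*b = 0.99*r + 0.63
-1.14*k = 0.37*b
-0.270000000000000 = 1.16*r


Then:
b = -0.36
k = 0.12
r = -0.23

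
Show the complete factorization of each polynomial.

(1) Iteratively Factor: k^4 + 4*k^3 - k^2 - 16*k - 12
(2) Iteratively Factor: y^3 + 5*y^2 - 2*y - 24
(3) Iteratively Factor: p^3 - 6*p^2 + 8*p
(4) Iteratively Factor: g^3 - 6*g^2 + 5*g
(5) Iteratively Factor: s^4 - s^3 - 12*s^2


(1) = (k + 1)*(k^3 + 3*k^2 - 4*k - 12) = (k + 1)*(k + 3)*(k^2 - 4) = (k + 1)*(k + 2)*(k + 3)*(k - 2)
(2) = (y + 3)*(y^2 + 2*y - 8) = (y - 2)*(y + 3)*(y + 4)
(3) = (p)*(p^2 - 6*p + 8) = p*(p - 2)*(p - 4)
(4) = (g - 5)*(g^2 - g) = (g - 5)*(g - 1)*(g)
(5) = (s)*(s^3 - s^2 - 12*s) = s*(s + 3)*(s^2 - 4*s) = s^2*(s + 3)*(s - 4)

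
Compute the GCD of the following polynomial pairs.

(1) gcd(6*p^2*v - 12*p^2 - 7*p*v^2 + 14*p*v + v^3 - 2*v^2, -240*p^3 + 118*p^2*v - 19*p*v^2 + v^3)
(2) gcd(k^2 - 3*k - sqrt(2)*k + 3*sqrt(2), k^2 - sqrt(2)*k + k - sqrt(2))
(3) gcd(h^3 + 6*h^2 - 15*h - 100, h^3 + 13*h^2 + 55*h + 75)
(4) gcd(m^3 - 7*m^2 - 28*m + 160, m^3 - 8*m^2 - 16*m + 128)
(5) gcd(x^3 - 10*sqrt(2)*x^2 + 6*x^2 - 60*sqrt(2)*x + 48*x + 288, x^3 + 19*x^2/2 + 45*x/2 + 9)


(1) = gcd((-6*p + v)*(-p + v)*(v - 2), (-8*p + v)*(-6*p + v)*(-5*p + v)) = 6*p - v
(2) = k - sqrt(2)
(3) = h^2 + 10*h + 25
(4) = gcd((m - 8)*(m - 4)*(m + 5), (m - 8)*(m - 4)*(m + 4)) = m^2 - 12*m + 32
(5) = x + 6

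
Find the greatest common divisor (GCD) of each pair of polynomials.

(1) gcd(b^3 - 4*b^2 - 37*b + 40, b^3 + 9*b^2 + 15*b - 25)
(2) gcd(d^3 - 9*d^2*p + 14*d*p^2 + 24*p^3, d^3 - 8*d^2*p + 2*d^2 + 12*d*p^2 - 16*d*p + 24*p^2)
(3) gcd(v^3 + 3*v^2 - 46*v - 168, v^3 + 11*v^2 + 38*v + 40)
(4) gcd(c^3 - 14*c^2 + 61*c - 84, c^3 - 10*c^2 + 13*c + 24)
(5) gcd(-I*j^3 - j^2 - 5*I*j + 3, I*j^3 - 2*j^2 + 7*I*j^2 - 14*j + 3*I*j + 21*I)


(1) = b^2 + 4*b - 5
(2) = gcd((d - 6*p)*(d - 4*p)*(d + p), (d + 2)*(d - 6*p)*(d - 2*p)) = -d + 6*p
(3) = gcd((v - 7)*(v + 4)*(v + 6), (v + 2)*(v + 4)*(v + 5)) = v + 4
(4) = gcd((c - 7)*(c - 4)*(c - 3), (c - 8)*(c - 3)*(c + 1)) = c - 3
(5) = gcd((j - 3*I)*(j + I)*(-I*j + 1), (j + 7)*(j + 3*I)*(I*j + 1)) = 1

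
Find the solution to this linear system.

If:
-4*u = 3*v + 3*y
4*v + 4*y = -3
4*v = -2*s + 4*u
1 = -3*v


Then:
s = 43/24
u = 9/16
v = -1/3
y = -5/12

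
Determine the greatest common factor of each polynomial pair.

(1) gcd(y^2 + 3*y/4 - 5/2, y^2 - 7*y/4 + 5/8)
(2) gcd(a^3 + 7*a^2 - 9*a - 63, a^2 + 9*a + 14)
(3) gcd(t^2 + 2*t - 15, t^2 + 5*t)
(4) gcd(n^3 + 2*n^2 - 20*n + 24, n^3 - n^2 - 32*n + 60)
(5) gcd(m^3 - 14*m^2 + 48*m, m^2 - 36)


(1) = gcd((y - 5/4)*(y + 2), (y - 5/4)*(y - 1/2)) = y - 5/4
(2) = a + 7
(3) = gcd((t - 3)*(t + 5), t*(t + 5)) = t + 5
(4) = gcd((n - 2)^2*(n + 6), (n - 5)*(n - 2)*(n + 6)) = n^2 + 4*n - 12
(5) = m - 6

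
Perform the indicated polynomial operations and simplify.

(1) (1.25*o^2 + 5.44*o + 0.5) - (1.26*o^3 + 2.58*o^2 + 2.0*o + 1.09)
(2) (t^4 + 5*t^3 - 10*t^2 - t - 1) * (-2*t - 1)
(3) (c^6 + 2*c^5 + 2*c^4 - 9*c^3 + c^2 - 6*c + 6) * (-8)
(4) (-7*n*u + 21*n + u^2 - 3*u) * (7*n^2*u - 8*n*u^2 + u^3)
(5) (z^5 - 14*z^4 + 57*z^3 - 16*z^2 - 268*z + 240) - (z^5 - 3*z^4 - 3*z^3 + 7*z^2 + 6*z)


(1) = -1.26*o^3 - 1.33*o^2 + 3.44*o - 0.59
(2) = -2*t^5 - 11*t^4 + 15*t^3 + 12*t^2 + 3*t + 1
(3) = -8*c^6 - 16*c^5 - 16*c^4 + 72*c^3 - 8*c^2 + 48*c - 48
(4) = -49*n^3*u^2 + 147*n^3*u + 63*n^2*u^3 - 189*n^2*u^2 - 15*n*u^4 + 45*n*u^3 + u^5 - 3*u^4
(5) = -11*z^4 + 60*z^3 - 23*z^2 - 274*z + 240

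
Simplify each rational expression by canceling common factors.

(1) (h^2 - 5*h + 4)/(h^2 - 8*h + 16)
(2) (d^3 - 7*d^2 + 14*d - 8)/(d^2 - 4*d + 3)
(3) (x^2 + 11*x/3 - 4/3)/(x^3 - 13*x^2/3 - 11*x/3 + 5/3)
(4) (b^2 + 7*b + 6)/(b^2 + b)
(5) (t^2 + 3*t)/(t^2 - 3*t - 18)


(1) = (h - 1)/(h - 4)
(2) = (d^2 - 6*d + 8)/(d - 3)
(3) = (x + 4)/(x^2 - 4*x - 5)
(4) = (b + 6)/b
(5) = t/(t - 6)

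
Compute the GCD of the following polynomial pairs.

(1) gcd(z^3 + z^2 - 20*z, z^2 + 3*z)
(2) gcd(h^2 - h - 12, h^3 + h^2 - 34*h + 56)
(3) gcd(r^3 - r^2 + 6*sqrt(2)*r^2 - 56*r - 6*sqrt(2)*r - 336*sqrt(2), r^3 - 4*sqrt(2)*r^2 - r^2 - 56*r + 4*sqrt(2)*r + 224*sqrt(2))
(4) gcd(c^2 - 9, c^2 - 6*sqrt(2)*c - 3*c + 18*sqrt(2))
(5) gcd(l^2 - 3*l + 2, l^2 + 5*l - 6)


(1) = gcd(z*(z - 4)*(z + 5), z*(z + 3)) = z
(2) = h - 4
(3) = gcd((r - 8)*(r + 7)*(r + 6*sqrt(2)), (r - 8)*(r + 7)*(r - 4*sqrt(2))) = r^2 - r - 56
(4) = gcd((c - 3)*(c + 3), (c - 3)*(c - 6*sqrt(2))) = c - 3
(5) = l - 1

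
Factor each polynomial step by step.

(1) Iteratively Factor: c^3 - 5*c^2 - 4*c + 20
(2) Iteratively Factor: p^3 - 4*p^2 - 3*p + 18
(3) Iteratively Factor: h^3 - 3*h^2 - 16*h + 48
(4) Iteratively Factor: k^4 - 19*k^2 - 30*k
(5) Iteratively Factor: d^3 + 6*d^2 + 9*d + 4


(1) = (c - 5)*(c^2 - 4) = (c - 5)*(c - 2)*(c + 2)
(2) = (p - 3)*(p^2 - p - 6) = (p - 3)*(p + 2)*(p - 3)
(3) = (h - 3)*(h^2 - 16) = (h - 3)*(h + 4)*(h - 4)
(4) = (k + 2)*(k^3 - 2*k^2 - 15*k) = (k - 5)*(k + 2)*(k^2 + 3*k) = k*(k - 5)*(k + 2)*(k + 3)
(5) = (d + 1)*(d^2 + 5*d + 4) = (d + 1)*(d + 4)*(d + 1)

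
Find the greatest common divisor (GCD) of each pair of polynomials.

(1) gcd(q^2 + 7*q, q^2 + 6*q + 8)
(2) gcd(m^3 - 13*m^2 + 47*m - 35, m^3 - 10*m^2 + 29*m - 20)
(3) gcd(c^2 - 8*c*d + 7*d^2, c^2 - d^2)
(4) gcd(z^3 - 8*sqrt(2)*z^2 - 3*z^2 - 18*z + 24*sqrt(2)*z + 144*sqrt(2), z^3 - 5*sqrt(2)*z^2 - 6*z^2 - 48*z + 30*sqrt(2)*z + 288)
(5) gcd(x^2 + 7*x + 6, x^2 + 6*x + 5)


(1) = gcd(q*(q + 7), (q + 2)*(q + 4)) = 1
(2) = m^2 - 6*m + 5
(3) = gcd((c - 7*d)*(c - d), (c - d)*(c + d)) = c - d
(4) = z^2 + z*(-8*sqrt(2) - 6) + 48*sqrt(2)
(5) = x + 1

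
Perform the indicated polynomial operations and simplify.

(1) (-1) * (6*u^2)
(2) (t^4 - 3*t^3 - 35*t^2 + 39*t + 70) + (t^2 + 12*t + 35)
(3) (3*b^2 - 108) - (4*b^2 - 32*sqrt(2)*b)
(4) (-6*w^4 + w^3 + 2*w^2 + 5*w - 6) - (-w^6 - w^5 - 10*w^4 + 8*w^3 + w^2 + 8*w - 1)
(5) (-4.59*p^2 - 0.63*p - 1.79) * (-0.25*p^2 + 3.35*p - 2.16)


(1) = -6*u^2
(2) = t^4 - 3*t^3 - 34*t^2 + 51*t + 105
(3) = -b^2 + 32*sqrt(2)*b - 108
(4) = w^6 + w^5 + 4*w^4 - 7*w^3 + w^2 - 3*w - 5
(5) = 1.1475*p^4 - 15.219*p^3 + 8.2514*p^2 - 4.6357*p + 3.8664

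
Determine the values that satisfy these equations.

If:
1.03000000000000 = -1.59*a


Then:
a = -0.65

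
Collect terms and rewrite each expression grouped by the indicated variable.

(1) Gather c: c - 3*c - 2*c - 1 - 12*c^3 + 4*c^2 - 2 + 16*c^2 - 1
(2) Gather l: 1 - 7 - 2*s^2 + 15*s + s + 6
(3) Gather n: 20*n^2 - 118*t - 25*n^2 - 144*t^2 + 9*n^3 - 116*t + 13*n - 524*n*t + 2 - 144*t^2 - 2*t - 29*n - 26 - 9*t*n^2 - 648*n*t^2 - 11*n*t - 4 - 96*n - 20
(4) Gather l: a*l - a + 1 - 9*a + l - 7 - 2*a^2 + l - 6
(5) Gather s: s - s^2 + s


(1) = -12*c^3 + 20*c^2 - 4*c - 4
(2) = -2*s^2 + 16*s
(3) = 9*n^3 + n^2*(-9*t - 5) + n*(-648*t^2 - 535*t - 112) - 288*t^2 - 236*t - 48
(4) = -2*a^2 - 10*a + l*(a + 2) - 12
(5) = -s^2 + 2*s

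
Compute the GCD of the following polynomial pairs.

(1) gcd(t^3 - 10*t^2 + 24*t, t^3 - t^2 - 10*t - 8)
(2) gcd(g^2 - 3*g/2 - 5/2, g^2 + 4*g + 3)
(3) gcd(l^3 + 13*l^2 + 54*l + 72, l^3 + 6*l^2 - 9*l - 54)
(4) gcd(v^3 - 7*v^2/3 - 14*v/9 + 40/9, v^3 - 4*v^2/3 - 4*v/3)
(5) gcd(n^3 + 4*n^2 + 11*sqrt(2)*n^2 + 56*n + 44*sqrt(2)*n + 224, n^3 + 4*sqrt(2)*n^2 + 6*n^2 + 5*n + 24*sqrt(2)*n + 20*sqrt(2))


(1) = t - 4
(2) = gcd((g - 5/2)*(g + 1), (g + 1)*(g + 3)) = g + 1
(3) = l^2 + 9*l + 18
(4) = v - 2
(5) = n + 4*sqrt(2)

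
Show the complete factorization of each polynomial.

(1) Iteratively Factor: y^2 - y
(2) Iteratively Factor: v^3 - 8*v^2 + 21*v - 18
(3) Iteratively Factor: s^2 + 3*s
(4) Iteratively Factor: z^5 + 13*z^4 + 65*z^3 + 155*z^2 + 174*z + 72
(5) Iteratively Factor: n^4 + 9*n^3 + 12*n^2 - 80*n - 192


(1) = (y - 1)*(y)
(2) = (v - 3)*(v^2 - 5*v + 6) = (v - 3)^2*(v - 2)
(3) = (s + 3)*(s)
(4) = (z + 3)*(z^4 + 10*z^3 + 35*z^2 + 50*z + 24) = (z + 2)*(z + 3)*(z^3 + 8*z^2 + 19*z + 12) = (z + 2)*(z + 3)*(z + 4)*(z^2 + 4*z + 3) = (z + 2)*(z + 3)^2*(z + 4)*(z + 1)
(5) = (n - 3)*(n^3 + 12*n^2 + 48*n + 64) = (n - 3)*(n + 4)*(n^2 + 8*n + 16) = (n - 3)*(n + 4)^2*(n + 4)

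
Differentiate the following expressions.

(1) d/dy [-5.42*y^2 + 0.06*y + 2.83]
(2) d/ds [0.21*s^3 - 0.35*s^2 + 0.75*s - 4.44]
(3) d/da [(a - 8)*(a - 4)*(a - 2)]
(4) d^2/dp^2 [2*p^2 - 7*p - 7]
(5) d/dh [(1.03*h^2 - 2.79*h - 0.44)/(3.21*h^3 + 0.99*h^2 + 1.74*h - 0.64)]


(1) = 0.06 - 10.84*y
(2) = 0.63*s^2 - 0.7*s + 0.75
(3) = 3*a^2 - 28*a + 56
(4) = 4
(5) = (-3.3063*h^4 + 17.9118*h^3 + 8.7915*h^2 - 0.4472*h + 2.5512)/(10.3041*h^6 + 6.3558*h^5 + 12.1509*h^4 - 0.6636*h^3 + 1.7604*h^2 - 2.2272*h + 0.4096)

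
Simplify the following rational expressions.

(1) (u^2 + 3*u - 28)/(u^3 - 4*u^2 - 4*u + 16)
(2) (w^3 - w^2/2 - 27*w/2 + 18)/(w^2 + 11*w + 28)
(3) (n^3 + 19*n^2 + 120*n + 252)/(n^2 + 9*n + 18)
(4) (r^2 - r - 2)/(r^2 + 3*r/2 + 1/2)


(1) = (u + 7)/(u^2 - 4)
(2) = (2*w^2 - 9*w + 9)/(2*w + 14)
(3) = (n^2 + 13*n + 42)/(n + 3)
(4) = (2*r - 4)/(2*r + 1)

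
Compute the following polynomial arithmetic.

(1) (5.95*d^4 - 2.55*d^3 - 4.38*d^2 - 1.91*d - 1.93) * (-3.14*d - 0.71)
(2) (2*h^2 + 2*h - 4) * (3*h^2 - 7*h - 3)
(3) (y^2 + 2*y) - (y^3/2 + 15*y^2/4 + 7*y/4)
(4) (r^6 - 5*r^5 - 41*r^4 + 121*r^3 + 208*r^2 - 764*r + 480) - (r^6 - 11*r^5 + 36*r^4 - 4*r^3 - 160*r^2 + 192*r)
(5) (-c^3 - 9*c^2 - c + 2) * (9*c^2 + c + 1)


(1) = -18.683*d^5 + 3.7825*d^4 + 15.5637*d^3 + 9.1072*d^2 + 7.4163*d + 1.3703
(2) = 6*h^4 - 8*h^3 - 32*h^2 + 22*h + 12
(3) = -y^3/2 - 11*y^2/4 + y/4
(4) = 6*r^5 - 77*r^4 + 125*r^3 + 368*r^2 - 956*r + 480
(5) = -9*c^5 - 82*c^4 - 19*c^3 + 8*c^2 + c + 2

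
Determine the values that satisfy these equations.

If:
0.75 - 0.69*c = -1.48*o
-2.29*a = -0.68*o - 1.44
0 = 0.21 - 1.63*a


Then:
a = 0.13
c = -2.52
o = -1.68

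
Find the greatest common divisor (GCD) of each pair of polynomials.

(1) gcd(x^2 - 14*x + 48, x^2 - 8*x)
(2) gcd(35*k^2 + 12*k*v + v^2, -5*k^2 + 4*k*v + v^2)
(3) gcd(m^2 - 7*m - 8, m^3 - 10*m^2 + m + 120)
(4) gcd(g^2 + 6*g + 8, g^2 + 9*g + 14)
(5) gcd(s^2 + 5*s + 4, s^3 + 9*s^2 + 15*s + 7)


(1) = gcd((x - 8)*(x - 6), x*(x - 8)) = x - 8
(2) = gcd((5*k + v)*(7*k + v), (-k + v)*(5*k + v)) = 5*k + v
(3) = gcd((m - 8)*(m + 1), (m - 8)*(m - 5)*(m + 3)) = m - 8
(4) = gcd((g + 2)*(g + 4), (g + 2)*(g + 7)) = g + 2
(5) = gcd((s + 1)*(s + 4), (s + 1)^2*(s + 7)) = s + 1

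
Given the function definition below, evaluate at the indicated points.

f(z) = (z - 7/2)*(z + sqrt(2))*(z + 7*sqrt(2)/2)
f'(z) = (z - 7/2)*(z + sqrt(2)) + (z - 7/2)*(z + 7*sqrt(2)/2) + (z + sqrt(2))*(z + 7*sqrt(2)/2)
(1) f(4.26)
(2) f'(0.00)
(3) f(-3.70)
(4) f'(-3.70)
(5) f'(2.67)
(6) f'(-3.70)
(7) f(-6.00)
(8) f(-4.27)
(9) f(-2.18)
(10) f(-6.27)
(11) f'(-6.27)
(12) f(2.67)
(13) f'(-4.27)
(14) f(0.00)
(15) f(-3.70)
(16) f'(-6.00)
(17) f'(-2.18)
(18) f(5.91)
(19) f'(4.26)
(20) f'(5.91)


(1) = 39.72
(2) = -15.27
(3) = 20.57
(4) = 4.60
(5) = 21.41
(6) = 4.60
(7) = -45.75
(8) = 15.08
(9) = 12.05
(10) = -62.63
(11) = 66.75
(12) = -25.83
(13) = 14.97
(14) = -24.50
(15) = 20.57
(16) = 58.36
(17) = -13.50
(18) = 191.69
(19) = 63.57
(20) = 123.36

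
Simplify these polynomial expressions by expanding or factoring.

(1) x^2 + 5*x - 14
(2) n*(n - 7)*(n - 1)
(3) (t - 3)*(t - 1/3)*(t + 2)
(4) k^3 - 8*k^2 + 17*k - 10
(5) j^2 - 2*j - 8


(1) = (x - 2)*(x + 7)
(2) = n^3 - 8*n^2 + 7*n
(3) = t^3 - 4*t^2/3 - 17*t/3 + 2
(4) = (k - 5)*(k - 2)*(k - 1)
(5) = (j - 4)*(j + 2)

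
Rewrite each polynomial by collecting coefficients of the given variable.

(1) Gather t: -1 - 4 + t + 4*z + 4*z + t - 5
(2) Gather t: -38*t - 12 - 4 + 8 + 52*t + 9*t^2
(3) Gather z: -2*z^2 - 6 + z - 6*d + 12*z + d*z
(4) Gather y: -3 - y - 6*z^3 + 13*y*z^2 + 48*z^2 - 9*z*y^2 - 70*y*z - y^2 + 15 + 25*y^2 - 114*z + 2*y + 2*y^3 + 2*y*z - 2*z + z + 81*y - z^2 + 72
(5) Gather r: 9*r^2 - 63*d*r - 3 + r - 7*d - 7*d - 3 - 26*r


(1) = 2*t + 8*z - 10
(2) = 9*t^2 + 14*t - 8
(3) = -6*d - 2*z^2 + z*(d + 13) - 6
(4) = 2*y^3 + y^2*(24 - 9*z) + y*(13*z^2 - 68*z + 82) - 6*z^3 + 47*z^2 - 115*z + 84
(5) = -14*d + 9*r^2 + r*(-63*d - 25) - 6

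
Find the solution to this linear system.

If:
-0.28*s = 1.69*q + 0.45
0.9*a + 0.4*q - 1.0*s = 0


Then:
a = 1.18474687705457*s + 0.118343195266272
q = -0.165680473372781*s - 0.266272189349112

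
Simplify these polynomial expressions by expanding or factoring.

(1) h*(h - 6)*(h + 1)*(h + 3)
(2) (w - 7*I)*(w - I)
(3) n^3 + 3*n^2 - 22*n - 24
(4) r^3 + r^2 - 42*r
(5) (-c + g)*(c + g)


(1) = h^4 - 2*h^3 - 21*h^2 - 18*h
(2) = w^2 - 8*I*w - 7
(3) = (n - 4)*(n + 1)*(n + 6)
(4) = r*(r - 6)*(r + 7)
(5) = -c^2 + g^2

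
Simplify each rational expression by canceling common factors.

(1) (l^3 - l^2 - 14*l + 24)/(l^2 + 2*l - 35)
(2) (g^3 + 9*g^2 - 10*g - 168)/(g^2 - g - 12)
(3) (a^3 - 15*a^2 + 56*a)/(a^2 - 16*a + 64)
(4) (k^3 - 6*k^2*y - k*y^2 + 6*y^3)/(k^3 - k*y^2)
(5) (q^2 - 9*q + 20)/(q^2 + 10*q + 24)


(1) = (l^3 - l^2 - 14*l + 24)/(l^2 + 2*l - 35)
(2) = (g^2 + 13*g + 42)/(g + 3)
(3) = (a^2 - 7*a)/(a - 8)
(4) = (k - 6*y)/k
(5) = (q^2 - 9*q + 20)/(q^2 + 10*q + 24)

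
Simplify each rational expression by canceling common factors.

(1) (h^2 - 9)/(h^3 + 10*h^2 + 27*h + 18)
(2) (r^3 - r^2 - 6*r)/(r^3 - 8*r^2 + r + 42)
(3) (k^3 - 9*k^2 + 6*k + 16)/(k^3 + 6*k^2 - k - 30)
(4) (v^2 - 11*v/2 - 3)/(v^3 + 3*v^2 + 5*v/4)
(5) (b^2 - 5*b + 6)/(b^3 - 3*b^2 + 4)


(1) = (h - 3)/(h^2 + 7*h + 6)
(2) = r/(r - 7)
(3) = (k^2 - 7*k - 8)/(k^2 + 8*k + 15)
(4) = (2*v - 12)/(2*v^2 + 5*v)
(5) = (b - 3)/(b^2 - b - 2)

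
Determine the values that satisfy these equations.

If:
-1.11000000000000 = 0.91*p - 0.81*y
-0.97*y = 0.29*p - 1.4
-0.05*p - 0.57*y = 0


Then:
No Solution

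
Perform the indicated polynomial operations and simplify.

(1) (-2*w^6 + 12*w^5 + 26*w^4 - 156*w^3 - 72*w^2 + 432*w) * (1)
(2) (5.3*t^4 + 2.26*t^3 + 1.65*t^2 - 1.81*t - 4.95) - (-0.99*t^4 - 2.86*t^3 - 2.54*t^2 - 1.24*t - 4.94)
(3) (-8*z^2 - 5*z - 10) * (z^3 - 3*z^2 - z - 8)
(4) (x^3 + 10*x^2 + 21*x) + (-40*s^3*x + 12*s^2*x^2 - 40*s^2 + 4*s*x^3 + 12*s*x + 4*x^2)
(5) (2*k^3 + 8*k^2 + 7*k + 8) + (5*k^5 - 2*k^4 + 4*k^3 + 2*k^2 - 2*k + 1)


(1) = -2*w^6 + 12*w^5 + 26*w^4 - 156*w^3 - 72*w^2 + 432*w
(2) = 6.29*t^4 + 5.12*t^3 + 4.19*t^2 - 0.57*t - 0.01
(3) = -8*z^5 + 19*z^4 + 13*z^3 + 99*z^2 + 50*z + 80
(4) = -40*s^3*x + 12*s^2*x^2 - 40*s^2 + 4*s*x^3 + 12*s*x + x^3 + 14*x^2 + 21*x
(5) = 5*k^5 - 2*k^4 + 6*k^3 + 10*k^2 + 5*k + 9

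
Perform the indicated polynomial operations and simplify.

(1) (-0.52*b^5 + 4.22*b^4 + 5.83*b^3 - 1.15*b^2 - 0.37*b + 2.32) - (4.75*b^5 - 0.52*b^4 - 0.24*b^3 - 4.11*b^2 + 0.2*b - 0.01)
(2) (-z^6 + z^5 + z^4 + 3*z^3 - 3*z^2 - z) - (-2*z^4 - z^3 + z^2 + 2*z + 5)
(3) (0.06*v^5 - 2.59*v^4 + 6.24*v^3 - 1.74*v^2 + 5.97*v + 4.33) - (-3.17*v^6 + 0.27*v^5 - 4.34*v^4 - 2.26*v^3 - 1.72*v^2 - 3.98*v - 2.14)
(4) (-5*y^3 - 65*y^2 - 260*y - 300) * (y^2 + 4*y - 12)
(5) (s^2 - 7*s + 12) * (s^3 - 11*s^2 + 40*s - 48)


(1) = -5.27*b^5 + 4.74*b^4 + 6.07*b^3 + 2.96*b^2 - 0.57*b + 2.33
(2) = -z^6 + z^5 + 3*z^4 + 4*z^3 - 4*z^2 - 3*z - 5
(3) = 3.17*v^6 - 0.21*v^5 + 1.75*v^4 + 8.5*v^3 - 0.02*v^2 + 9.95*v + 6.47
(4) = -5*y^5 - 85*y^4 - 460*y^3 - 560*y^2 + 1920*y + 3600
(5) = s^5 - 18*s^4 + 129*s^3 - 460*s^2 + 816*s - 576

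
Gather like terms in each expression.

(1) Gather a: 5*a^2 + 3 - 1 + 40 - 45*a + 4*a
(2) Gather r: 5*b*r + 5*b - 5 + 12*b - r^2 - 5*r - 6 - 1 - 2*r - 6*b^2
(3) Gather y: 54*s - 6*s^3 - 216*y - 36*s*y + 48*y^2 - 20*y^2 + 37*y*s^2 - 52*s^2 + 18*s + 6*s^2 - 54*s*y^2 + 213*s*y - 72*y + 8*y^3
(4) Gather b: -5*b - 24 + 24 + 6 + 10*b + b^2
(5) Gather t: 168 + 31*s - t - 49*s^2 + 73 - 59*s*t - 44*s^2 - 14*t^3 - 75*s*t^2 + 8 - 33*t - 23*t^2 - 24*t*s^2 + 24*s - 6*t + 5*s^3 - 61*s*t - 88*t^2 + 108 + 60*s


(1) = 5*a^2 - 41*a + 42
(2) = -6*b^2 + 17*b - r^2 + r*(5*b - 7) - 12
(3) = -6*s^3 - 46*s^2 + 72*s + 8*y^3 + y^2*(28 - 54*s) + y*(37*s^2 + 177*s - 288)
(4) = b^2 + 5*b + 6
(5) = 5*s^3 - 93*s^2 + 115*s - 14*t^3 + t^2*(-75*s - 111) + t*(-24*s^2 - 120*s - 40) + 357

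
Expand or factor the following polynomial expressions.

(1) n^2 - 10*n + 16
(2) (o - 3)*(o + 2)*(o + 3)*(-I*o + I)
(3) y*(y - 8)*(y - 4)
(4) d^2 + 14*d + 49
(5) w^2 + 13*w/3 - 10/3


(1) = (n - 8)*(n - 2)
(2) = -I*o^4 - I*o^3 + 11*I*o^2 + 9*I*o - 18*I
(3) = y^3 - 12*y^2 + 32*y
(4) = (d + 7)^2
(5) = (w - 2/3)*(w + 5)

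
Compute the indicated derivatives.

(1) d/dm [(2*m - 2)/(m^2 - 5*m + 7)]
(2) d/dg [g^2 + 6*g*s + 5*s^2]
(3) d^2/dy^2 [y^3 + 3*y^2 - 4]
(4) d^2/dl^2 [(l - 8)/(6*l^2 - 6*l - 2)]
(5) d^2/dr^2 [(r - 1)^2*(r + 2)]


(1) = 2*(-m^2 + 2*m + 2)/(m^4 - 10*m^3 + 39*m^2 - 70*m + 49)
(2) = 2*g + 6*s
(3) = 6*y + 6
(4) = 9*((3 - l)*(-3*l^2 + 3*l + 1) - (l - 8)*(2*l - 1)^2)/(-3*l^2 + 3*l + 1)^3
(5) = 6*r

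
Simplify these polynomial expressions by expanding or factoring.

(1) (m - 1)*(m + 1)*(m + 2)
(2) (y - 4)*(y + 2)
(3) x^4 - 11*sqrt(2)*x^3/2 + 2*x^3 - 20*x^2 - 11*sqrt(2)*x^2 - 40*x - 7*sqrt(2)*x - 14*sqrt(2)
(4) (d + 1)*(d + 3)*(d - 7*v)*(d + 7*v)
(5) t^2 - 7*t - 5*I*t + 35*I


(1) = m^3 + 2*m^2 - m - 2
(2) = y^2 - 2*y - 8
(3) = (x + 2)*(x - 7*sqrt(2))*(x + sqrt(2)/2)*(x + sqrt(2))
(4) = d^4 + 4*d^3 - 49*d^2*v^2 + 3*d^2 - 196*d*v^2 - 147*v^2
(5) = (t - 7)*(t - 5*I)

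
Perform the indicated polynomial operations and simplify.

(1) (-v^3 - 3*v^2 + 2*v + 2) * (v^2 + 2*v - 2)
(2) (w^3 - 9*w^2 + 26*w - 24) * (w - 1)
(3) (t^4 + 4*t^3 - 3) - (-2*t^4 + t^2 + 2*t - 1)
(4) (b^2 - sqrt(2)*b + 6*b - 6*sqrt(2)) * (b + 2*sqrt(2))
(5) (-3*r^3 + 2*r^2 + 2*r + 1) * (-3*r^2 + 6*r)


(1) = -v^5 - 5*v^4 - 2*v^3 + 12*v^2 - 4
(2) = w^4 - 10*w^3 + 35*w^2 - 50*w + 24
(3) = 3*t^4 + 4*t^3 - t^2 - 2*t - 2
(4) = b^3 + sqrt(2)*b^2 + 6*b^2 - 4*b + 6*sqrt(2)*b - 24
(5) = 9*r^5 - 24*r^4 + 6*r^3 + 9*r^2 + 6*r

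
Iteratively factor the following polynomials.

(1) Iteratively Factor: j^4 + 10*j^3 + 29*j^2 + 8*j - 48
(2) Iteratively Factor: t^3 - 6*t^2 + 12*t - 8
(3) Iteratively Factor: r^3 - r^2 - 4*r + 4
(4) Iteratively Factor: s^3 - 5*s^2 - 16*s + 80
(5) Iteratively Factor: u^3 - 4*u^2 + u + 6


(1) = (j + 4)*(j^3 + 6*j^2 + 5*j - 12) = (j - 1)*(j + 4)*(j^2 + 7*j + 12) = (j - 1)*(j + 4)^2*(j + 3)
(2) = (t - 2)*(t^2 - 4*t + 4) = (t - 2)^2*(t - 2)
(3) = (r - 1)*(r^2 - 4) = (r - 2)*(r - 1)*(r + 2)
(4) = (s - 4)*(s^2 - s - 20) = (s - 4)*(s + 4)*(s - 5)
(5) = (u + 1)*(u^2 - 5*u + 6) = (u - 3)*(u + 1)*(u - 2)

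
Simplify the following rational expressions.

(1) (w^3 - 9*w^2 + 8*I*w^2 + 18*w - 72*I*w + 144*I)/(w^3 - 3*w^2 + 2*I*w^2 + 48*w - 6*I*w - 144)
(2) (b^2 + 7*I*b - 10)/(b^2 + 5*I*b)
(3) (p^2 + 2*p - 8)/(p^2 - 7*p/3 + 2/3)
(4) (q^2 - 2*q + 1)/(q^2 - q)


(1) = (w - 6)/(w - 6*I)
(2) = (b + 2*I)/b
(3) = (3*p + 12)/(3*p - 1)
(4) = (q - 1)/q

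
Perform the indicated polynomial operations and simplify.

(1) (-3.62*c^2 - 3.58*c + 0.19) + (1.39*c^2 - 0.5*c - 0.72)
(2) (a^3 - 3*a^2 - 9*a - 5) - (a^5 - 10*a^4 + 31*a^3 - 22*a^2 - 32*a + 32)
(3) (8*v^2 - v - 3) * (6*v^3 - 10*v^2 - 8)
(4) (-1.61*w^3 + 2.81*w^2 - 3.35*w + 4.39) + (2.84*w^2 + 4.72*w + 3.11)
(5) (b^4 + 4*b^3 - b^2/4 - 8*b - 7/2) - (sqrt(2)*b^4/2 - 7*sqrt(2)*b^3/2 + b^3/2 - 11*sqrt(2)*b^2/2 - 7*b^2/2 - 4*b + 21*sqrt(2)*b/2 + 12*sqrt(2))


(1) = -2.23*c^2 - 4.08*c - 0.53
(2) = -a^5 + 10*a^4 - 30*a^3 + 19*a^2 + 23*a - 37
(3) = 48*v^5 - 86*v^4 - 8*v^3 - 34*v^2 + 8*v + 24
(4) = -1.61*w^3 + 5.65*w^2 + 1.37*w + 7.5
(5) = -sqrt(2)*b^4/2 + b^4 + 7*b^3/2 + 7*sqrt(2)*b^3/2 + 13*b^2/4 + 11*sqrt(2)*b^2/2 - 21*sqrt(2)*b/2 - 4*b - 12*sqrt(2) - 7/2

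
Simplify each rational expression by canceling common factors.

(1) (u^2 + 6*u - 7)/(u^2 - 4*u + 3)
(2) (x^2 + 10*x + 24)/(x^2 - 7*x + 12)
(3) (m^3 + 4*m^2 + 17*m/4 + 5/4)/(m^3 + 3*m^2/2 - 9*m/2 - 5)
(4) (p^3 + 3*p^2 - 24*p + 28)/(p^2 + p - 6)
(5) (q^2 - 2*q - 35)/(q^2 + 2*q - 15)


(1) = (u + 7)/(u - 3)
(2) = (x^2 + 10*x + 24)/(x^2 - 7*x + 12)
(3) = (2*m + 1)/(2*m - 4)
(4) = (p^2 + 5*p - 14)/(p + 3)
(5) = (q - 7)/(q - 3)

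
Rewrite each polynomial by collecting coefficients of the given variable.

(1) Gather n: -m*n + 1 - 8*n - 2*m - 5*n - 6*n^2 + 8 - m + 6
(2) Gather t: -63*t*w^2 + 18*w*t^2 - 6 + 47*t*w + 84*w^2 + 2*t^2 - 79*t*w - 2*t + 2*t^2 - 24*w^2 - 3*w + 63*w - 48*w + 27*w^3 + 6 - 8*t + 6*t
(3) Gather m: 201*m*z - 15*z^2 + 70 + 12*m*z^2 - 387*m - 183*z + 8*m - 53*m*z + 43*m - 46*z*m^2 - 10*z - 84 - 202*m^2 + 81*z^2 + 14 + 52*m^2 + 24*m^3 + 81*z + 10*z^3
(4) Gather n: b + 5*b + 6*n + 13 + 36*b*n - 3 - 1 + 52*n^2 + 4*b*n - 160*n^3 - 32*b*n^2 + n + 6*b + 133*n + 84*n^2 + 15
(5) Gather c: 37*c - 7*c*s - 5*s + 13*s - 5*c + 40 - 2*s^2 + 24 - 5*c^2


(1) = -3*m - 6*n^2 + n*(-m - 13) + 15
(2) = t^2*(18*w + 4) + t*(-63*w^2 - 32*w - 4) + 27*w^3 + 60*w^2 + 12*w
(3) = 24*m^3 + m^2*(-46*z - 150) + m*(12*z^2 + 148*z - 336) + 10*z^3 + 66*z^2 - 112*z
(4) = 12*b - 160*n^3 + n^2*(136 - 32*b) + n*(40*b + 140) + 24
(5) = -5*c^2 + c*(32 - 7*s) - 2*s^2 + 8*s + 64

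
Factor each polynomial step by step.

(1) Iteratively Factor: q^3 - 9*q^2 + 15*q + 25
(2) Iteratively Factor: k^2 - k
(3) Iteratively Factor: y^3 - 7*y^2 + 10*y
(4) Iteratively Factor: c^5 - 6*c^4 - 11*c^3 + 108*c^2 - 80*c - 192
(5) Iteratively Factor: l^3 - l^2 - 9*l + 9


(1) = (q - 5)*(q^2 - 4*q - 5) = (q - 5)*(q + 1)*(q - 5)
(2) = (k)*(k - 1)
(3) = (y - 2)*(y^2 - 5*y) = y*(y - 2)*(y - 5)
(4) = (c - 4)*(c^4 - 2*c^3 - 19*c^2 + 32*c + 48) = (c - 4)*(c - 3)*(c^3 + c^2 - 16*c - 16) = (c - 4)*(c - 3)*(c + 4)*(c^2 - 3*c - 4) = (c - 4)*(c - 3)*(c + 1)*(c + 4)*(c - 4)
(5) = (l - 3)*(l^2 + 2*l - 3) = (l - 3)*(l - 1)*(l + 3)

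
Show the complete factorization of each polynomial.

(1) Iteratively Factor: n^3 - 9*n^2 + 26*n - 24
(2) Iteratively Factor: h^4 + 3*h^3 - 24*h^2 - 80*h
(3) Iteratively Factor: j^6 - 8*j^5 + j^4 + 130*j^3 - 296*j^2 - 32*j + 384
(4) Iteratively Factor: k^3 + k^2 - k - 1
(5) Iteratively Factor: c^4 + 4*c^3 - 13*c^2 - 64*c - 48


(1) = (n - 2)*(n^2 - 7*n + 12) = (n - 3)*(n - 2)*(n - 4)
(2) = (h + 4)*(h^3 - h^2 - 20*h) = (h + 4)^2*(h^2 - 5*h) = h*(h + 4)^2*(h - 5)
(3) = (j + 4)*(j^5 - 12*j^4 + 49*j^3 - 66*j^2 - 32*j + 96) = (j + 1)*(j + 4)*(j^4 - 13*j^3 + 62*j^2 - 128*j + 96) = (j - 2)*(j + 1)*(j + 4)*(j^3 - 11*j^2 + 40*j - 48) = (j - 3)*(j - 2)*(j + 1)*(j + 4)*(j^2 - 8*j + 16) = (j - 4)*(j - 3)*(j - 2)*(j + 1)*(j + 4)*(j - 4)
(4) = (k + 1)*(k^2 - 1) = (k + 1)^2*(k - 1)
(5) = (c + 1)*(c^3 + 3*c^2 - 16*c - 48) = (c + 1)*(c + 4)*(c^2 - c - 12) = (c - 4)*(c + 1)*(c + 4)*(c + 3)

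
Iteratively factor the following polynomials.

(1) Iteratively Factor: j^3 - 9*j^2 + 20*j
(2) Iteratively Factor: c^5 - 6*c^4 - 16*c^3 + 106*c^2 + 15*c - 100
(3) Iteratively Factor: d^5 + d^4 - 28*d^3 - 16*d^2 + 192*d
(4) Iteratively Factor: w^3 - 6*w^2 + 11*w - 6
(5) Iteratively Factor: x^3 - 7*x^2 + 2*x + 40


(1) = (j)*(j^2 - 9*j + 20) = j*(j - 4)*(j - 5)
(2) = (c - 1)*(c^4 - 5*c^3 - 21*c^2 + 85*c + 100) = (c - 5)*(c - 1)*(c^3 - 21*c - 20) = (c - 5)*(c - 1)*(c + 4)*(c^2 - 4*c - 5) = (c - 5)^2*(c - 1)*(c + 4)*(c + 1)
(3) = (d)*(d^4 + d^3 - 28*d^2 - 16*d + 192) = d*(d + 4)*(d^3 - 3*d^2 - 16*d + 48) = d*(d + 4)^2*(d^2 - 7*d + 12) = d*(d - 3)*(d + 4)^2*(d - 4)
(4) = (w - 2)*(w^2 - 4*w + 3) = (w - 3)*(w - 2)*(w - 1)
(5) = (x - 5)*(x^2 - 2*x - 8) = (x - 5)*(x - 4)*(x + 2)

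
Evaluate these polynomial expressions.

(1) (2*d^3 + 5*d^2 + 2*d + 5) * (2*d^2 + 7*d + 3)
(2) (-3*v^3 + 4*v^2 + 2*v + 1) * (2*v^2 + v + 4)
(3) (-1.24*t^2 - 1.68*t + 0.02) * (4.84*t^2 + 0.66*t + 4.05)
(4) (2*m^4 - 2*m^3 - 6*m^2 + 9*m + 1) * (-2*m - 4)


(1) = 4*d^5 + 24*d^4 + 45*d^3 + 39*d^2 + 41*d + 15
(2) = -6*v^5 + 5*v^4 - 4*v^3 + 20*v^2 + 9*v + 4
(3) = -6.0016*t^4 - 8.9496*t^3 - 6.034*t^2 - 6.7908*t + 0.081
(4) = -4*m^5 - 4*m^4 + 20*m^3 + 6*m^2 - 38*m - 4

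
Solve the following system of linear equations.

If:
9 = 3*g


Then:
g = 3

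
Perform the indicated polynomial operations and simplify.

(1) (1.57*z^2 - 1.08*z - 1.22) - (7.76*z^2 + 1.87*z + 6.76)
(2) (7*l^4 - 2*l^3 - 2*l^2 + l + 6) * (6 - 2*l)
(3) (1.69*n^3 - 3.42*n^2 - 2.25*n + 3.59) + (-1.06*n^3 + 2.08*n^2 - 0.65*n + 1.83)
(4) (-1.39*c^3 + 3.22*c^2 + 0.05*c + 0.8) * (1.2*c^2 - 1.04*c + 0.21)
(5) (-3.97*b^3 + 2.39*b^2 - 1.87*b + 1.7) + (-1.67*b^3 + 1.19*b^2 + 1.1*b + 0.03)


(1) = -6.19*z^2 - 2.95*z - 7.98
(2) = -14*l^5 + 46*l^4 - 8*l^3 - 14*l^2 - 6*l + 36
(3) = 0.63*n^3 - 1.34*n^2 - 2.9*n + 5.42
(4) = -1.668*c^5 + 5.3096*c^4 - 3.5807*c^3 + 1.5842*c^2 - 0.8215*c + 0.168
(5) = -5.64*b^3 + 3.58*b^2 - 0.77*b + 1.73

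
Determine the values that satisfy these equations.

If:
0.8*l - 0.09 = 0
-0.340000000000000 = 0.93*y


Then:
l = 0.11
y = -0.37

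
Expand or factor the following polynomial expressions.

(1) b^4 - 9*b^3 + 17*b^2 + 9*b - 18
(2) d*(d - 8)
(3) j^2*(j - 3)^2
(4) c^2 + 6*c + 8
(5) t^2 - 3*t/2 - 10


(1) = (b - 6)*(b - 3)*(b - 1)*(b + 1)
(2) = d^2 - 8*d
(3) = j^4 - 6*j^3 + 9*j^2
(4) = (c + 2)*(c + 4)
(5) = (t - 4)*(t + 5/2)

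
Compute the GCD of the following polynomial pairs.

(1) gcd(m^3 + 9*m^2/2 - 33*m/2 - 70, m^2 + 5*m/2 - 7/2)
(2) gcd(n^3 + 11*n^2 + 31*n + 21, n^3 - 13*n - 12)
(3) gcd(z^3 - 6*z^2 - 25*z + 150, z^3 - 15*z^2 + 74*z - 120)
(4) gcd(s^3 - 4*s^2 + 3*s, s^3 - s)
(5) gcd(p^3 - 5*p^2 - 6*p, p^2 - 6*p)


(1) = m + 7/2
(2) = n^2 + 4*n + 3
(3) = z^2 - 11*z + 30
(4) = gcd(s*(s - 3)*(s - 1), s*(s - 1)*(s + 1)) = s^2 - s
(5) = gcd(p*(p - 6)*(p + 1), p*(p - 6)) = p^2 - 6*p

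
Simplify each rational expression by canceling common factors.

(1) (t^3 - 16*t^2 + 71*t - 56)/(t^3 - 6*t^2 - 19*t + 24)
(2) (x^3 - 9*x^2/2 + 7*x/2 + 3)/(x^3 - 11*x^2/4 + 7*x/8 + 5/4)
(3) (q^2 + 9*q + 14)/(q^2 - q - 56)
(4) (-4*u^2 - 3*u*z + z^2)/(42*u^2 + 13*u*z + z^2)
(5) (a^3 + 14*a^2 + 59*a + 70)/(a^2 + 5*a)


(1) = (t - 7)/(t + 3)
(2) = (4*x - 12)/(4*x - 5)
(3) = (q + 2)/(q - 8)
(4) = (-4*u^2 - 3*u*z + z^2)/(42*u^2 + 13*u*z + z^2)
(5) = (a^2 + 9*a + 14)/a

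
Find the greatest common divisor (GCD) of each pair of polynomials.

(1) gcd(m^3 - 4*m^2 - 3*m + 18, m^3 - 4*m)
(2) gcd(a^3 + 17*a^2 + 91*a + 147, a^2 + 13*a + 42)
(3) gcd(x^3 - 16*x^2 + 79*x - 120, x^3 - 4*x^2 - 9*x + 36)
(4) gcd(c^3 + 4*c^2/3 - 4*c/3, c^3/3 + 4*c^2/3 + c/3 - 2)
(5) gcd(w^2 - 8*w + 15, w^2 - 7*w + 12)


(1) = gcd((m - 3)^2*(m + 2), m*(m - 2)*(m + 2)) = m + 2
(2) = gcd((a + 3)*(a + 7)^2, (a + 6)*(a + 7)) = a + 7
(3) = x - 3
(4) = gcd(c*(c - 2/3)*(c + 2), (c/3 + 1)*(c - 1)*(c + 2)) = c + 2
(5) = gcd((w - 5)*(w - 3), (w - 4)*(w - 3)) = w - 3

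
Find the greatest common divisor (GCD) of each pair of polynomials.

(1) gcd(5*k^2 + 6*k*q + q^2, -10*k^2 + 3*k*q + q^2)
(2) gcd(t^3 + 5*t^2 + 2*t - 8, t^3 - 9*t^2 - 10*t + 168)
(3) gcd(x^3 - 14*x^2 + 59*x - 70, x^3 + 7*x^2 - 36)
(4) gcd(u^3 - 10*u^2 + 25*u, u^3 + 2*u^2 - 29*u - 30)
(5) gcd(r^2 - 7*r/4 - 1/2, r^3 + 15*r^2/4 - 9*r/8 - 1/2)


(1) = 5*k + q
(2) = gcd((t - 1)*(t + 2)*(t + 4), (t - 7)*(t - 6)*(t + 4)) = t + 4
(3) = x - 2
(4) = gcd(u*(u - 5)^2, (u - 5)*(u + 1)*(u + 6)) = u - 5
(5) = r + 1/4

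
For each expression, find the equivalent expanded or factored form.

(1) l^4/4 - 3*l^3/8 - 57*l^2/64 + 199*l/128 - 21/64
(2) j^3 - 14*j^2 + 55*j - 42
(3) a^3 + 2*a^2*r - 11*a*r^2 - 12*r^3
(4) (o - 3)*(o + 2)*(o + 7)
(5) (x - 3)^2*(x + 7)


(1) = (l/4 + 1/2)*(l - 7/4)*(l - 3/2)*(l - 1/4)
(2) = (j - 7)*(j - 6)*(j - 1)
(3) = (a - 3*r)*(a + r)*(a + 4*r)
(4) = o^3 + 6*o^2 - 13*o - 42
(5) = x^3 + x^2 - 33*x + 63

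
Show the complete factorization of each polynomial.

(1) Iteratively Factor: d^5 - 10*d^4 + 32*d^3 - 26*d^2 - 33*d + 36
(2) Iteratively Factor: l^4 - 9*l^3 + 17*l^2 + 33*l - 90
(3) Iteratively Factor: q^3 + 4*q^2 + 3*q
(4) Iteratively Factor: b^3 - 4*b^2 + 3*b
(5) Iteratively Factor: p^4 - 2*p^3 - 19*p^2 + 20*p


(1) = (d + 1)*(d^4 - 11*d^3 + 43*d^2 - 69*d + 36) = (d - 3)*(d + 1)*(d^3 - 8*d^2 + 19*d - 12) = (d - 3)^2*(d + 1)*(d^2 - 5*d + 4) = (d - 3)^2*(d - 1)*(d + 1)*(d - 4)
(2) = (l - 5)*(l^3 - 4*l^2 - 3*l + 18) = (l - 5)*(l + 2)*(l^2 - 6*l + 9) = (l - 5)*(l - 3)*(l + 2)*(l - 3)
(3) = (q)*(q^2 + 4*q + 3) = q*(q + 3)*(q + 1)
(4) = (b)*(b^2 - 4*b + 3) = b*(b - 3)*(b - 1)
(5) = (p - 1)*(p^3 - p^2 - 20*p) = p*(p - 1)*(p^2 - p - 20) = p*(p - 5)*(p - 1)*(p + 4)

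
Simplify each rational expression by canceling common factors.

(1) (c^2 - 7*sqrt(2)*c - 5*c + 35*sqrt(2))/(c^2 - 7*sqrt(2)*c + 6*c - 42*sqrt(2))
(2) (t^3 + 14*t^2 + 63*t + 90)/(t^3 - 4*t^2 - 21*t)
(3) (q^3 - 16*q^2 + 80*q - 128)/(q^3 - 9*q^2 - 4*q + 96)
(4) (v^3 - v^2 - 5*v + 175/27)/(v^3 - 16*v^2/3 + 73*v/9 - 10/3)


(1) = (c - 5)/(c + 6)
(2) = (t^2 + 11*t + 30)/(t^2 - 7*t)
(3) = (q - 4)/(q + 3)
(4) = (9*v^2 + 6*v - 35)/(9*v^2 - 33*v + 18)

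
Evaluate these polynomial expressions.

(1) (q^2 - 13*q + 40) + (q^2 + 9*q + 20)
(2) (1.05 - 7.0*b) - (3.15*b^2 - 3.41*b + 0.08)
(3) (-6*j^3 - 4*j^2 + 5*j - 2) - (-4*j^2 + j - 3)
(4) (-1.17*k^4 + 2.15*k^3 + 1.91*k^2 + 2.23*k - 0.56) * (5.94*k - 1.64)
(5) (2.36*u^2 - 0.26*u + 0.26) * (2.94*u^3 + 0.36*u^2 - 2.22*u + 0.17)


(1) = 2*q^2 - 4*q + 60
(2) = -3.15*b^2 - 3.59*b + 0.97
(3) = -6*j^3 + 4*j + 1
(4) = -6.9498*k^5 + 14.6898*k^4 + 7.8194*k^3 + 10.1138*k^2 - 6.9836*k + 0.9184
(5) = 6.9384*u^5 + 0.0852*u^4 - 4.5684*u^3 + 1.072*u^2 - 0.6214*u + 0.0442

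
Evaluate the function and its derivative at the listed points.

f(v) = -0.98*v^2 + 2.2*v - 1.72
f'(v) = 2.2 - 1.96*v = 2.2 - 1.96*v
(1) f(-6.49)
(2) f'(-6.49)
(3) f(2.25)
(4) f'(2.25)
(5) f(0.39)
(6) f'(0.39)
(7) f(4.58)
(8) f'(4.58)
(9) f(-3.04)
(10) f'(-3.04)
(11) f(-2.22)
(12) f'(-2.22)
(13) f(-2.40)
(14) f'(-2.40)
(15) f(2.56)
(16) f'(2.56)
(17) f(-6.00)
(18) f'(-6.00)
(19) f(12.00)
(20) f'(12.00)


(1) = -57.28
(2) = 14.92
(3) = -1.73
(4) = -2.21
(5) = -1.01
(6) = 1.44
(7) = -12.20
(8) = -6.78
(9) = -17.46
(10) = 8.16
(11) = -11.43
(12) = 6.55
(13) = -12.64
(14) = 6.90
(15) = -2.51
(16) = -2.82
(17) = -50.20
(18) = 13.96
(19) = -116.44
(20) = -21.32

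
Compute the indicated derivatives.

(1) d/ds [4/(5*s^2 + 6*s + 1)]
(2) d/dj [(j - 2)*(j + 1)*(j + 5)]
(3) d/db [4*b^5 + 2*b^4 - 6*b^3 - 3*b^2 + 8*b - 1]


(1) = 8*(-5*s - 3)/(5*s^2 + 6*s + 1)^2
(2) = 3*j^2 + 8*j - 7
(3) = 20*b^4 + 8*b^3 - 18*b^2 - 6*b + 8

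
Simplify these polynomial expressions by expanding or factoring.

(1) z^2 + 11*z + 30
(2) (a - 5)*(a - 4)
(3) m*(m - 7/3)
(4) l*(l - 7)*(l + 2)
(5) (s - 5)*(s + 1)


(1) = (z + 5)*(z + 6)
(2) = a^2 - 9*a + 20
(3) = m^2 - 7*m/3
(4) = l^3 - 5*l^2 - 14*l
(5) = s^2 - 4*s - 5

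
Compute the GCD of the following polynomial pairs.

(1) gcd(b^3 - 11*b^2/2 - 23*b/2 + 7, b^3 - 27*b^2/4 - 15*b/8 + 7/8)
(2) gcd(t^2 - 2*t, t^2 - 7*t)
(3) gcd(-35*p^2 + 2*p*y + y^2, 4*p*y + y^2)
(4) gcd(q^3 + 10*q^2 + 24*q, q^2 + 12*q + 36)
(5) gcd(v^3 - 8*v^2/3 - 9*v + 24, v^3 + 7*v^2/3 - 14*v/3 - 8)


(1) = gcd((b - 7)*(b - 1/2)*(b + 2), (b - 7)*(b - 1/4)*(b + 1/2)) = b - 7
(2) = gcd(t*(t - 2), t*(t - 7)) = t
(3) = gcd((-5*p + y)*(7*p + y), y*(4*p + y)) = 1
(4) = q + 6
(5) = gcd((v - 3)*(v - 8/3)*(v + 3), (v - 2)*(v + 4/3)*(v + 3)) = v + 3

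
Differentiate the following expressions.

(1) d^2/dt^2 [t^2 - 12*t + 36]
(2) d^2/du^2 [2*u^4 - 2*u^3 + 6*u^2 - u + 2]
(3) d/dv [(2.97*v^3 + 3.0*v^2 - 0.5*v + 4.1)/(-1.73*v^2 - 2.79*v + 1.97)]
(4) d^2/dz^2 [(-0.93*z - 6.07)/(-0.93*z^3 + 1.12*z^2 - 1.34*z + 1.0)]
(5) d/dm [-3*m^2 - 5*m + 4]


(1) = 2
(2) = 24*u^2 - 12*u + 12
(3) = (-5.1381*v^4 - 16.5726*v^3 + 8.3177*v^2 + 26.006*v + 10.454)/(2.9929*v^4 + 9.6534*v^3 + 0.9679*v^2 - 10.9926*v + 3.8809)
(4) = (4.826142*z^5 + 57.187188*z^4 - 101.14494*z^3 + 101.450652*z^2 - 27.038136*z + 10.694184)/(0.804357*z^9 - 2.906064*z^8 + 6.976674*z^7 - 12.374092*z^6 + 16.302012*z^5 - 17.273616*z^4 + 14.200904*z^3 - 8.7468*z^2 + 4.02*z - 1.0)
(5) = -6*m - 5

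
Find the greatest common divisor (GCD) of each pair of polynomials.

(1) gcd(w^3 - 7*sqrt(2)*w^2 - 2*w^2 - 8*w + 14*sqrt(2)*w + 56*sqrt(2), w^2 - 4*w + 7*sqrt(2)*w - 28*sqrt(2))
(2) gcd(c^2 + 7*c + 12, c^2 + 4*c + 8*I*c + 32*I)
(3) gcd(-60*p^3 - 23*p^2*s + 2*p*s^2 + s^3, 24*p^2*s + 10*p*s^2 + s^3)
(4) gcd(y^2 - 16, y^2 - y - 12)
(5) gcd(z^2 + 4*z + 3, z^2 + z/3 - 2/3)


(1) = gcd((w - 4)*(w + 2)*(w - 7*sqrt(2)), (w - 4)*(w + 7*sqrt(2))) = w - 4
(2) = c + 4
(3) = gcd((-5*p + s)*(3*p + s)*(4*p + s), s*(4*p + s)*(6*p + s)) = 4*p + s
(4) = gcd((y - 4)*(y + 4), (y - 4)*(y + 3)) = y - 4
(5) = gcd((z + 1)*(z + 3), (z - 2/3)*(z + 1)) = z + 1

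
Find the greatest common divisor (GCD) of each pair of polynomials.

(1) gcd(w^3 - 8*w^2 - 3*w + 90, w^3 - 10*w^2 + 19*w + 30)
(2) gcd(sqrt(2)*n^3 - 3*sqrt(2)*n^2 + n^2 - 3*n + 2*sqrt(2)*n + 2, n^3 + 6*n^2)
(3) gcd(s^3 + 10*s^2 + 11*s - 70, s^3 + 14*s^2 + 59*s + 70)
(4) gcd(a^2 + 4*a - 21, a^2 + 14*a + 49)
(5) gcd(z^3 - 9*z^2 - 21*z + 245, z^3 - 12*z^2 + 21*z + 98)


(1) = w^2 - 11*w + 30
(2) = 1
(3) = s^2 + 12*s + 35
(4) = a + 7
(5) = gcd((z - 7)^2*(z + 5), (z - 7)^2*(z + 2)) = z^2 - 14*z + 49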